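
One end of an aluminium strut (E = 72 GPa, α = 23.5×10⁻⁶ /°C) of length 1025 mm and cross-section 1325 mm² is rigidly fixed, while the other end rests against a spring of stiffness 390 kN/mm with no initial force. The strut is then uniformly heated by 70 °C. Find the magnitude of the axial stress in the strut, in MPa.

σ ≈ 95.6 MPa (compressive)

The unrestrained thermal change is αΔT L = 23.5×10⁻⁶ × 70 × 1025 = 1.686 mm.
Let P be the compressive force at the spring. The strut shortens elastically by PL/(AE) and the spring compresses by P/k; together these equal δ_free.
So P = δ_free / [L/(AE) + 1/k] = 1.686 / [ 1025/(1325×72×10³) + 1/(390×10³) ].
P = 1.686 / 1.331×10⁻⁵ = 126700 N.
σ = P/A = 126700/1325 = 95.62 MPa.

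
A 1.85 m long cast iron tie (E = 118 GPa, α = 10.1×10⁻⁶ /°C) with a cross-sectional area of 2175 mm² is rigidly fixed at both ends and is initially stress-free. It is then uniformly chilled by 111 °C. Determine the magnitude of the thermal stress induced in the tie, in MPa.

Because both ends are immovable the net strain is zero, and the suppressed thermal strain is αΔT = 10.1×10⁻⁶ × 111 = 1121.1×10⁻⁶.
Hence σ = E·αΔT = 118×10³ × 1121.1×10⁻⁶ = 132.3 MPa, tensile.

σ ≈ 132 MPa (tensile)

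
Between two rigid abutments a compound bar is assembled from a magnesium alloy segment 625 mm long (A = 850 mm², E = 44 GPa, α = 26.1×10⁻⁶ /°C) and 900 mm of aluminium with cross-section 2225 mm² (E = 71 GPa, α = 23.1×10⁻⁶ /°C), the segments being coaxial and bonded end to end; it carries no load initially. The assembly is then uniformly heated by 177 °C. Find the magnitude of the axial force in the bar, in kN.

P ≈ 293 kN (compressive)

Free thermal expansion of the whole bar: Σ αᵢΔT Lᵢ = 26.1×10⁻⁶×177×625 + 23.1×10⁻⁶×177×900 = 6.567 mm.
The walls prevent any net length change, so an axial force P (same in every segment) develops. Compatibility: P · Σ Lᵢ/(AᵢEᵢ) = δ_free.
Σ Lᵢ/(AᵢEᵢ) = 625/(850×44×10³) + 900/(2225×71×10³) = 2.241×10⁻⁵ mm/N.
So P = 6.567 / 2.241×10⁻⁵ = 293.1 kN, compressive.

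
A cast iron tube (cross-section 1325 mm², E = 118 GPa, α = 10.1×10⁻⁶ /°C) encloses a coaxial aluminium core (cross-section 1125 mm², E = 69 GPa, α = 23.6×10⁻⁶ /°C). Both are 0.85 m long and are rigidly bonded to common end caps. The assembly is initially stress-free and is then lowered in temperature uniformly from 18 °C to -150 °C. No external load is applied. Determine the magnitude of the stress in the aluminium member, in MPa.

Equilibrium of a rigid end plate with no external load gives equal and opposite internal forces ±P in the two members. Since α_{aluminium} > α_{cast iron}, cooling drives the aluminium into tension and the cast iron into compression.
Setting the final lengths equal and cancelling L: (α₁ − α₂)ΔT = P/(A₁E₁) + P/(A₂E₂).
|α₁ − α₂|·ΔT = 13.5×10⁻⁶ × 168 = 0.002268.
1/(A₁E₁) + 1/(A₂E₂) = 1/(1325×118×10³) + 1/(1125×69×10³) = 1.928×10⁻⁸ N⁻¹.
P = 0.002268 / 1.928×10⁻⁸ = 117600 N = 117.6 kN.
σ_{aluminium} = P/A₂ = 117600/1125 = 104.6 MPa, tensile.

σ ≈ 105 MPa (tensile)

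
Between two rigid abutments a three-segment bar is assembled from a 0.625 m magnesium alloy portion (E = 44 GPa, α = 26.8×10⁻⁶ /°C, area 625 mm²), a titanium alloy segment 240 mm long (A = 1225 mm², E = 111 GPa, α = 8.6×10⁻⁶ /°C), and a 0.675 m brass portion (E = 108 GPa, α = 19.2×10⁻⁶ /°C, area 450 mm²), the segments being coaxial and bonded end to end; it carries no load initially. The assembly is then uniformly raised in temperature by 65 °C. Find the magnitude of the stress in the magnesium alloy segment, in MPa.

σ ≈ 86.1 MPa (compressive)

Free thermal expansion of the whole bar: Σ αᵢΔT Lᵢ = 26.8×10⁻⁶×65×625 + 8.6×10⁻⁶×65×240 + 19.2×10⁻⁶×65×675 = 2.065 mm.
Since the ends are fixed, an axial force P builds up, equal in every segment, with P · Σ Lᵢ/(AᵢEᵢ) = δ_free.
The series flexibility is Σ Lᵢ/(AᵢEᵢ) = 625/(625×44×10³) + 240/(1225×111×10³) + 675/(450×108×10³) = 3.838×10⁻⁵ mm/N.
So P = 2.065 / 3.838×10⁻⁵ = 53.81 kN, compressive.
σ_{magnesium alloy} = P / A = 53810 / 625 = 86.1 MPa.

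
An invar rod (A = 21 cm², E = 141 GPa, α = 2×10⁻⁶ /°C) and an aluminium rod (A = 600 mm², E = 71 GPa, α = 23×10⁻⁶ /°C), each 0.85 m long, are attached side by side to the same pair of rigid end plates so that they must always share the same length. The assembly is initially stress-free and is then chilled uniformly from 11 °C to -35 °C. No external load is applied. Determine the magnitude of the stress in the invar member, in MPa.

Both members must finish at the same length. With the larger α, the aluminium tends to over-contract; the plates restrain it, putting the aluminium in tension and the invar in compression. With no external load the two internal forces are equal and opposite, magnitude P.
Equating the net (thermal + elastic) strains gives |α₁ − α₂|·ΔT = P·[1/(A₁E₁) + 1/(A₂E₂)].
|α₁ − α₂|·ΔT = 21×10⁻⁶ × 46 = 0.000966.
1/(A₁E₁) + 1/(A₂E₂) = 1/(2100×141×10³) + 1/(600×71×10³) = 2.685×10⁻⁸ N⁻¹.
So P = 0.000966 / 2.685×10⁻⁸ = 35.98 kN.
σ_{invar} = P/A₁ = 35980/2100 = 17.13 MPa, compressive.

σ ≈ 17.1 MPa (compressive)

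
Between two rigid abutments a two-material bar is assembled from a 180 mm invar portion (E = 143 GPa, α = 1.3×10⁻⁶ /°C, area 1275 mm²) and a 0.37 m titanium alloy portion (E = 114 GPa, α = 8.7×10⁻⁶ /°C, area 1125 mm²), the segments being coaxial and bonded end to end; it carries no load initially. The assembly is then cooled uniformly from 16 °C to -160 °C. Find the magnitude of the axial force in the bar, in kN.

With the walls removed the bar would change length by δ_free = Σ αᵢΔT Lᵢ = 1.3×10⁻⁶×176×180 + 8.7×10⁻⁶×176×370 = 0.6077 mm.
The walls prevent any net length change, so an axial force P (same in every segment) develops. Compatibility: P · Σ Lᵢ/(AᵢEᵢ) = δ_free.
The series flexibility is Σ Lᵢ/(AᵢEᵢ) = 180/(1275×143×10³) + 370/(1125×114×10³) = 3.872×10⁻⁶ mm/N.
So P = 0.6077 / 3.872×10⁻⁶ = 156.9 kN, tensile.

P ≈ 157 kN (tensile)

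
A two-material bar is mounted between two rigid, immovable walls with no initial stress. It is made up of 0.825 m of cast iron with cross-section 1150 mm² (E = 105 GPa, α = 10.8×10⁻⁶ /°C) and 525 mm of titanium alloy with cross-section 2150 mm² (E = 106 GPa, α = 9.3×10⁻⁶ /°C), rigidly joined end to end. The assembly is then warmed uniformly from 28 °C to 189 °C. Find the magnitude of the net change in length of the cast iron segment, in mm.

|ΔL| ≈ 0.226 mm

With the walls removed the bar would change length by δ_free = Σ αᵢΔT Lᵢ = 10.8×10⁻⁶×161×825 + 9.3×10⁻⁶×161×525 = 2.221 mm.
The rigid supports impose zero overall length change; the single axial force P common to all segments must satisfy P Σ Lᵢ/(AᵢEᵢ) = δ_free.
The series flexibility is Σ Lᵢ/(AᵢEᵢ) = 825/(1150×105×10³) + 525/(2150×106×10³) = 9.136×10⁻⁶ mm/N.
Hence P = δ_free / Σ(L/AE) = 2.221/9.136×10⁻⁶ = 243.1 kN (compressive).
For the cast iron segment, free thermal change = 10.8×10⁻⁶×161×825 = 1.435 mm and elastic change from P = 243100×825/(1150×105×10³) = 1.661 mm; these oppose, so the net change is 0.226 mm (segment shortens).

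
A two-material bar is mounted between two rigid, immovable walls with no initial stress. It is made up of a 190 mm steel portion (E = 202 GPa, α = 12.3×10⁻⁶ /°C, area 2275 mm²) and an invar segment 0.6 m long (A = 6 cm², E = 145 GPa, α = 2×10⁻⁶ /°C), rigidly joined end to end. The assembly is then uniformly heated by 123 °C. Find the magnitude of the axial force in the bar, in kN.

With the walls removed the bar would change length by δ_free = Σ αᵢΔT Lᵢ = 12.3×10⁻⁶×123×190 + 2×10⁻⁶×123×600 = 0.4351 mm.
Since the ends are fixed, an axial force P builds up, equal in every segment, with P · Σ Lᵢ/(AᵢEᵢ) = δ_free.
The series flexibility is Σ Lᵢ/(AᵢEᵢ) = 190/(2275×202×10³) + 600/(600×145×10³) = 7.31×10⁻⁶ mm/N.
Hence P = δ_free / Σ(L/AE) = 0.4351/7.31×10⁻⁶ = 59.51 kN (compressive).

P ≈ 59.5 kN (compressive)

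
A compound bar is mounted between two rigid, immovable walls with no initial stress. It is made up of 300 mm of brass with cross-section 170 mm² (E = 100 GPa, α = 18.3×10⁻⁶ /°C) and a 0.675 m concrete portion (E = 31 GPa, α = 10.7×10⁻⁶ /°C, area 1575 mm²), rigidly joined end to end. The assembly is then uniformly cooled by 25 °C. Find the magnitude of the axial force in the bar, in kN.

P ≈ 10.1 kN (tensile)

Free thermal contraction of the whole bar: Σ αᵢΔT Lᵢ = 18.3×10⁻⁶×25×300 + 10.7×10⁻⁶×25×675 = 0.3178 mm.
The rigid supports impose zero overall length change; the single axial force P common to all segments must satisfy P Σ Lᵢ/(AᵢEᵢ) = δ_free.
The series flexibility is Σ Lᵢ/(AᵢEᵢ) = 300/(170×100×10³) + 675/(1575×31×10³) = 3.147×10⁻⁵ mm/N.
Hence P = δ_free / Σ(L/AE) = 0.3178/3.147×10⁻⁵ = 10.1 kN (tensile).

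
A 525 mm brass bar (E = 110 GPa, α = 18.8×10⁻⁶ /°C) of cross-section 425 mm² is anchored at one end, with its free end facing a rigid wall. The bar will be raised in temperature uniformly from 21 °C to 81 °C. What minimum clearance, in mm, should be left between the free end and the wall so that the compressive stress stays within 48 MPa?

g ≈ 0.363 mm

With no wall the bar would lengthen by αΔT L = 18.8×10⁻⁶ × 60 × 525 = 0.5922 mm.
A stress of 48 MPa corresponds to the wall pushing the bar back by σL/E = 48×525/(110×10³) = 0.2291 mm.
So the gap has to take up the difference, g_min = δ_free − σL/E = 0.5922 − 0.2291 = 0.3631 mm.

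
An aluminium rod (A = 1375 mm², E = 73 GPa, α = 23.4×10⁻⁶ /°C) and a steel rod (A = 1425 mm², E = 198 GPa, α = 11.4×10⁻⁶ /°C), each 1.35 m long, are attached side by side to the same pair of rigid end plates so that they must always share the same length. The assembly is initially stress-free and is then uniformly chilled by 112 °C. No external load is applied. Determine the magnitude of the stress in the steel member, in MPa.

σ ≈ 69.8 MPa (compressive)

Equilibrium of a rigid end plate with no external load gives equal and opposite internal forces ±P in the two members. Since α_{aluminium} > α_{steel}, cooling drives the aluminium into tension and the steel into compression.
Setting the final lengths equal and cancelling L: (α₁ − α₂)ΔT = P/(A₁E₁) + P/(A₂E₂).
|α₁ − α₂|·ΔT = 12×10⁻⁶ × 112 = 0.001344.
1/(A₁E₁) + 1/(A₂E₂) = 1/(1375×73×10³) + 1/(1425×198×10³) = 1.351×10⁻⁸ N⁻¹.
So P = 0.001344 / 1.351×10⁻⁸ = 99.51 kN.
σ_{steel} = P/A₂ = 99510/1425 = 69.83 MPa, compressive.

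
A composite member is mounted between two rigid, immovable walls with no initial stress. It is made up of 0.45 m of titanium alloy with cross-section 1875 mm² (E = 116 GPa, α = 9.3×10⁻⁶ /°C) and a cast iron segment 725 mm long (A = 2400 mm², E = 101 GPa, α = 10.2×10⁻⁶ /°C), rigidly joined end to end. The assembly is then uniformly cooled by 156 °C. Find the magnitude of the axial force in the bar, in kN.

If the supports were absent, the total length change would be Σ αᵢΔT Lᵢ = 9.3×10⁻⁶×156×450 + 10.2×10⁻⁶×156×725 = 1.806 mm.
The rigid supports impose zero overall length change; the single axial force P common to all segments must satisfy P Σ Lᵢ/(AᵢEᵢ) = δ_free.
Σ Lᵢ/(AᵢEᵢ) = 450/(1875×116×10³) + 725/(2400×101×10³) = 5.06×10⁻⁶ mm/N.
P = 1.806 / 5.06×10⁻⁶ = 357000 N = 357 kN, tensile.

P ≈ 357 kN (tensile)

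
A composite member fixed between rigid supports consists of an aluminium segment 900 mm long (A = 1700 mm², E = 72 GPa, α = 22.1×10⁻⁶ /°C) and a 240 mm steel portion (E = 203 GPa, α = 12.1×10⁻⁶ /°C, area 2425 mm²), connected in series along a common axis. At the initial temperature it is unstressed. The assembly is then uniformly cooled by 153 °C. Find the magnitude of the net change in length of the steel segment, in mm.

|ΔL| ≈ 0.227 mm

Free thermal contraction of the whole bar: Σ αᵢΔT Lᵢ = 22.1×10⁻⁶×153×900 + 12.1×10⁻⁶×153×240 = 3.487 mm.
The walls prevent any net length change, so an axial force P (same in every segment) develops. Compatibility: P · Σ Lᵢ/(AᵢEᵢ) = δ_free.
Σ Lᵢ/(AᵢEᵢ) = 900/(1700×72×10³) + 240/(2425×203×10³) = 7.84×10⁻⁶ mm/N.
P = 3.487 / 7.84×10⁻⁶ = 444800 N = 444.8 kN, tensile.
For the steel segment, free thermal change = 12.1×10⁻⁶×153×240 = 0.4443 mm and elastic change from P = 444800×240/(2425×203×10³) = 0.2169 mm; these oppose, so the net change is 0.227 mm (segment shortens).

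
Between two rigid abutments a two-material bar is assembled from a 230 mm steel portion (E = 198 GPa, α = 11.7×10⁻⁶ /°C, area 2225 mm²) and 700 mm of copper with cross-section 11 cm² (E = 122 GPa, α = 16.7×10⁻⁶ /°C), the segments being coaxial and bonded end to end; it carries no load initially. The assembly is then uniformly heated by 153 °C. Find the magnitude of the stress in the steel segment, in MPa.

With the walls removed the bar would change length by δ_free = Σ αᵢΔT Lᵢ = 11.7×10⁻⁶×153×230 + 16.7×10⁻⁶×153×700 = 2.2 mm.
The rigid supports impose zero overall length change; the single axial force P common to all segments must satisfy P Σ Lᵢ/(AᵢEᵢ) = δ_free.
Σ Lᵢ/(AᵢEᵢ) = 230/(2225×198×10³) + 700/(1100×122×10³) = 5.738×10⁻⁶ mm/N.
P = 2.2 / 5.738×10⁻⁶ = 383400 N = 383.4 kN, compressive.
σ_{steel} = P / A = 383400 / 2225 = 172.3 MPa.

σ ≈ 172 MPa (compressive)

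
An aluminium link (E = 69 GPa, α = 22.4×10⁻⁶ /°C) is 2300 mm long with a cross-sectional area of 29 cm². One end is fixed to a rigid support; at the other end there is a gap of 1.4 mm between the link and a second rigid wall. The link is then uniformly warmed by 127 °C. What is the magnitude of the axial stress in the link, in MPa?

Free thermal elongation = αΔT L = 22.4×10⁻⁶ × 127 × 2300 = 6.543 mm.
The gap closes (δ_free > 1.4 mm) and the wall then resists a further 6.543 − 1.4 = 5.143 mm of expansion.
So σ = E(δ_free − g)/L = 69×10³ × 5.143/2300 = 154.3 MPa.

σ ≈ 154 MPa (compressive)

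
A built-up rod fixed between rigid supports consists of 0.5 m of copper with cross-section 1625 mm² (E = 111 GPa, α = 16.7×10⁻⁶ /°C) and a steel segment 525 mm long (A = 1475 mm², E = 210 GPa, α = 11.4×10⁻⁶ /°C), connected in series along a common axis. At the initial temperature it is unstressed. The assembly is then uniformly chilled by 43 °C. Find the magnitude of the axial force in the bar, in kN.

Free thermal contraction of the whole bar: Σ αᵢΔT Lᵢ = 16.7×10⁻⁶×43×500 + 11.4×10⁻⁶×43×525 = 0.6164 mm.
The walls prevent any net length change, so an axial force P (same in every segment) develops. Compatibility: P · Σ Lᵢ/(AᵢEᵢ) = δ_free.
Σ Lᵢ/(AᵢEᵢ) = 500/(1625×111×10³) + 525/(1475×210×10³) = 4.467×10⁻⁶ mm/N.
So P = 0.6164 / 4.467×10⁻⁶ = 138 kN, tensile.

P ≈ 138 kN (tensile)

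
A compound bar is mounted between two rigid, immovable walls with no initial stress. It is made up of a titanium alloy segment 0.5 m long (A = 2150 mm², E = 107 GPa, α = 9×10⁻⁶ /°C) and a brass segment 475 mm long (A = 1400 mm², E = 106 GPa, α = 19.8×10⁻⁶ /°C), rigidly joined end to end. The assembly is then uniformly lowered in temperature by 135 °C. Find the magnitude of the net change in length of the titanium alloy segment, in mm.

Free thermal contraction of the whole bar: Σ αᵢΔT Lᵢ = 9×10⁻⁶×135×500 + 19.8×10⁻⁶×135×475 = 1.877 mm.
The rigid supports impose zero overall length change; the single axial force P common to all segments must satisfy P Σ Lᵢ/(AᵢEᵢ) = δ_free.
Σ Lᵢ/(AᵢEᵢ) = 500/(2150×107×10³) + 475/(1400×106×10³) = 5.374×10⁻⁶ mm/N.
Hence P = δ_free / Σ(L/AE) = 1.877/5.374×10⁻⁶ = 349.3 kN (tensile).
For the titanium alloy segment, free thermal change = 9×10⁻⁶×135×500 = 0.6075 mm and elastic change from P = 349300×500/(2150×107×10³) = 0.7592 mm; these oppose, so the net change is 0.152 mm (segment lengthens).

|ΔL| ≈ 0.152 mm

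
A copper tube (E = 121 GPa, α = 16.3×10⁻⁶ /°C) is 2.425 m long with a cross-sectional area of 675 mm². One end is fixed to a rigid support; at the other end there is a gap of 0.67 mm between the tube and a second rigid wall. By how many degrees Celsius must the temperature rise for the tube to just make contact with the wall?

Contact occurs when the free expansion equals the gap: αΔT L = 0.67 mm.
ΔT = 0.67 / (16.3×10⁻⁶ × 2425) = 16.95 °C.

ΔT ≈ 17 °C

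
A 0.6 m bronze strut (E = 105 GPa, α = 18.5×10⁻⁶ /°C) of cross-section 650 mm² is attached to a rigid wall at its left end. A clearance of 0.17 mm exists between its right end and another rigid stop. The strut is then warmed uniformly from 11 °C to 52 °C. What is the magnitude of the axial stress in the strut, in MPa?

Unrestrained expansion: δ_free = αΔT L = 18.5×10⁻⁶ × 41 × 600 = 0.4551 mm.
The gap closes (δ_free > 0.17 mm) and the wall then resists a further 0.4551 − 0.17 = 0.2851 mm of expansion.
Compatibility: PL/(AE) = 0.2851 mm, so σ = P/A = E × (0.2851/600) = 49.89 MPa.

σ ≈ 49.9 MPa (compressive)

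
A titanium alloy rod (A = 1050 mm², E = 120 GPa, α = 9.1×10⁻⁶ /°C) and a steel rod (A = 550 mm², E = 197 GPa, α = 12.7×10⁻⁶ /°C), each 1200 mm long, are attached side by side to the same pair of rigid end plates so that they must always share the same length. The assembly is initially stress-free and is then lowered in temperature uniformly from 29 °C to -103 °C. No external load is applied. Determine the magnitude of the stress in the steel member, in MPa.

σ ≈ 50.3 MPa (tensile)

Equilibrium of a rigid end plate with no external load gives equal and opposite internal forces ±P in the two members. Since α_{steel} > α_{titanium alloy}, cooling drives the steel into tension and the titanium alloy into compression.
Setting the final lengths equal and cancelling L: (α₁ − α₂)ΔT = P/(A₁E₁) + P/(A₂E₂).
|α₁ − α₂|·ΔT = 3.6×10⁻⁶ × 132 = 0.0004752.
1/(A₁E₁) + 1/(A₂E₂) = 1/(1050×120×10³) + 1/(550×197×10³) = 1.717×10⁻⁸ N⁻¹.
So P = 0.0004752 / 1.717×10⁻⁸ = 27.68 kN.
σ_{steel} = P/A₂ = 27680/550 = 50.33 MPa, tensile.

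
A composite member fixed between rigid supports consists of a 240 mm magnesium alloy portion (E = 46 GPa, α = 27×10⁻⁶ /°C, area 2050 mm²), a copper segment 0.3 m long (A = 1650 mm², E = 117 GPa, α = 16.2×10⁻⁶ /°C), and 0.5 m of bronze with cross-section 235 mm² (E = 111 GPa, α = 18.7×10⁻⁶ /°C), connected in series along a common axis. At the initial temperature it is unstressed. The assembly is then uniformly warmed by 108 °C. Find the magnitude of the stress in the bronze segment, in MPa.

σ ≈ 409 MPa (compressive)

If the supports were absent, the total length change would be Σ αᵢΔT Lᵢ = 27×10⁻⁶×108×240 + 16.2×10⁻⁶×108×300 + 18.7×10⁻⁶×108×500 = 2.235 mm.
Since the ends are fixed, an axial force P builds up, equal in every segment, with P · Σ Lᵢ/(AᵢEᵢ) = δ_free.
Σ Lᵢ/(AᵢEᵢ) = 240/(2050×46×10³) + 300/(1650×117×10³) + 500/(235×111×10³) = 2.327×10⁻⁵ mm/N.
Hence P = δ_free / Σ(L/AE) = 2.235/2.327×10⁻⁵ = 96.04 kN (compressive).
σ_{bronze} = P / A = 96040 / 235 = 408.7 MPa.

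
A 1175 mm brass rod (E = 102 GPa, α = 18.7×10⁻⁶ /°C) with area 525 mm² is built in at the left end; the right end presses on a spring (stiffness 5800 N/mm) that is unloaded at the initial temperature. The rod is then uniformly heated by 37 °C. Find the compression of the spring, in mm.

If the spring were absent the rod would lengthen by αΔT L = 18.7×10⁻⁶ × 37 × 1175 = 0.813 mm.
Let P be the compressive force at the spring. The rod shortens elastically by PL/(AE) and the spring compresses by P/k; together these equal δ_free.
P [ L/(AE) + 1/k ] = δ_free → P [ 1175/(525×102×10³) + 1/(5800) ] = 0.813.
P = 0.813 / 0.0001944 = 4183 N.
Spring compression = P/k = 4183/(5800) = 0.7212 mm.

δ ≈ 0.721 mm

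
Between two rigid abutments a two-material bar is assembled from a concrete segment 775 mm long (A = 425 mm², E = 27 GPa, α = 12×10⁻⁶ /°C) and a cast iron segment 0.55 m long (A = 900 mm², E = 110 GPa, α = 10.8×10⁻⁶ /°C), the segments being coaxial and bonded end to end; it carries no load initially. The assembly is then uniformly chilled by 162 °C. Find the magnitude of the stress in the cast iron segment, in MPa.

σ ≈ 37.5 MPa (tensile)

If the supports were absent, the total length change would be Σ αᵢΔT Lᵢ = 12×10⁻⁶×162×775 + 10.8×10⁻⁶×162×550 = 2.469 mm.
Since the ends are fixed, an axial force P builds up, equal in every segment, with P · Σ Lᵢ/(AᵢEᵢ) = δ_free.
Σ Lᵢ/(AᵢEᵢ) = 775/(425×27×10³) + 550/(900×110×10³) = 7.309×10⁻⁵ mm/N.
Hence P = δ_free / Σ(L/AE) = 2.469/7.309×10⁻⁵ = 33.78 kN (tensile).
σ_{cast iron} = P / A = 33780 / 900 = 37.53 MPa.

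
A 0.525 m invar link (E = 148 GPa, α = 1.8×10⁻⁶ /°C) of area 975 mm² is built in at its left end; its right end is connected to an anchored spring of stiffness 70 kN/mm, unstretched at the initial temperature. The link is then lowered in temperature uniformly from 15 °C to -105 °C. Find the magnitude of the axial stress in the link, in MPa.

If the spring were absent the link would shorten by αΔT L = 1.8×10⁻⁶ × 120 × 525 = 0.1134 mm.
With a force P in the spring, the elastic change of the link is PL/(AE) and that of the spring is P/k; compatibility requires their sum to equal δ_free.
So P = δ_free / [L/(AE) + 1/k] = 0.1134 / [ 525/(975×148×10³) + 1/(70×10³) ].
P = 0.1134 / 1.792×10⁻⁵ = 6327 N.
σ = P/A = 6327/975 = 6.489 MPa.

σ ≈ 6.49 MPa (tensile)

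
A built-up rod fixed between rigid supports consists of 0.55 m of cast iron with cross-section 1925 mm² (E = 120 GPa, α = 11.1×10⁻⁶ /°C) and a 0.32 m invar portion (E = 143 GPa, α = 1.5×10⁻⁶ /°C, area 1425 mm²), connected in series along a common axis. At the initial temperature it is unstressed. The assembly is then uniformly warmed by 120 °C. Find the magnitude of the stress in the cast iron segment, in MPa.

σ ≈ 104 MPa (compressive)

If the supports were absent, the total length change would be Σ αᵢΔT Lᵢ = 11.1×10⁻⁶×120×550 + 1.5×10⁻⁶×120×320 = 0.7902 mm.
Since the ends are fixed, an axial force P builds up, equal in every segment, with P · Σ Lᵢ/(AᵢEᵢ) = δ_free.
Σ Lᵢ/(AᵢEᵢ) = 550/(1925×120×10³) + 320/(1425×143×10³) = 3.951×10⁻⁶ mm/N.
Hence P = δ_free / Σ(L/AE) = 0.7902/3.951×10⁻⁶ = 200 kN (compressive).
σ_{cast iron} = P / A = 200000 / 1925 = 103.9 MPa.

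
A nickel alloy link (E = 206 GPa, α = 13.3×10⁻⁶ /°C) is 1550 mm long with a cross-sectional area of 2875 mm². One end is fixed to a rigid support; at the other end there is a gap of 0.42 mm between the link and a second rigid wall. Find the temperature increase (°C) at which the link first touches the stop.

ΔT ≈ 20.4 °C

The gap closes when αΔT L = 0.42 mm, since the link is still unstressed at that instant.
ΔT = 0.42 / (13.3×10⁻⁶ × 1550) = 20.37 °C.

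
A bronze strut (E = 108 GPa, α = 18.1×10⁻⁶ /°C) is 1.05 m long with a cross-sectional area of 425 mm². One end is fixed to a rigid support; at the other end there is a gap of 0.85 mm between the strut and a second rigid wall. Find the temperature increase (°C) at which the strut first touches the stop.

ΔT ≈ 44.7 °C

Contact occurs when the free expansion equals the gap: αΔT L = 0.85 mm.
So ΔT = g/(αL) = 0.85/(18.1×10⁻⁶ × 1050) = 44.73 °C.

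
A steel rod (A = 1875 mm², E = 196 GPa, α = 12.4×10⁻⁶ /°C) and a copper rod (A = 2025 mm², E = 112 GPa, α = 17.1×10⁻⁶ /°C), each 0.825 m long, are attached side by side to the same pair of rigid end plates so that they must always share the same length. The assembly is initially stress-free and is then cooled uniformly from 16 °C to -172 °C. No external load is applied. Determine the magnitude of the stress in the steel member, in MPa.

σ ≈ 66.1 MPa (compressive)

Equilibrium of a rigid end plate with no external load gives equal and opposite internal forces ±P in the two members. Since α_{copper} > α_{steel}, cooling drives the copper into tension and the steel into compression.
Equating the net (thermal + elastic) strains gives |α₁ − α₂|·ΔT = P·[1/(A₁E₁) + 1/(A₂E₂)].
|α₁ − α₂|·ΔT = 4.7×10⁻⁶ × 188 = 0.0008836.
1/(A₁E₁) + 1/(A₂E₂) = 1/(1875×196×10³) + 1/(2025×112×10³) = 7.13×10⁻⁹ N⁻¹.
P = 0.0008836 / 7.13×10⁻⁹ = 123900 N = 123.9 kN.
σ_{steel} = P/A₁ = 123900/1875 = 66.09 MPa, compressive.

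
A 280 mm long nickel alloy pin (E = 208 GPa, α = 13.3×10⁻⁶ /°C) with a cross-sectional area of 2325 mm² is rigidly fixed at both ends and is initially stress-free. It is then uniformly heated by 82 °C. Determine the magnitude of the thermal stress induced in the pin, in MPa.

With length fixed, the mechanical strain must cancel the thermal strain αΔT = 13.3×10⁻⁶ × 82 = 1090.6×10⁻⁶.
σ = EαΔT = 208×10³ × 13.3×10⁻⁶ × 82 = 226.8 MPa (compressive; the pin is trying to expand).

σ ≈ 227 MPa (compressive)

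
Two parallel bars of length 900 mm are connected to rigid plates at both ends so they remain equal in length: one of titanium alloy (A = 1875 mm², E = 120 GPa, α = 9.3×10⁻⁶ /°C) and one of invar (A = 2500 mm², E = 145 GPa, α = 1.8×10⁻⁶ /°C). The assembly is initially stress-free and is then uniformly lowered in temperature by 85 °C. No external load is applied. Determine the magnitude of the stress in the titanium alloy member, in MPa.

Both members must finish at the same length. With the larger α, the titanium alloy tends to over-contract; the plates restrain it, putting the titanium alloy in tension and the invar in compression. With no external load the two internal forces are equal and opposite, magnitude P.
Setting the final lengths equal and cancelling L: (α₁ − α₂)ΔT = P/(A₁E₁) + P/(A₂E₂).
|α₁ − α₂|·ΔT = 7.5×10⁻⁶ × 85 = 0.0006375.
1/(A₁E₁) + 1/(A₂E₂) = 1/(1875×120×10³) + 1/(2500×145×10³) = 7.203×10⁻⁹ N⁻¹.
So P = 0.0006375 / 7.203×10⁻⁹ = 88.5 kN.
σ_{titanium alloy} = P/A₁ = 88500/1875 = 47.2 MPa, tensile.

σ ≈ 47.2 MPa (tensile)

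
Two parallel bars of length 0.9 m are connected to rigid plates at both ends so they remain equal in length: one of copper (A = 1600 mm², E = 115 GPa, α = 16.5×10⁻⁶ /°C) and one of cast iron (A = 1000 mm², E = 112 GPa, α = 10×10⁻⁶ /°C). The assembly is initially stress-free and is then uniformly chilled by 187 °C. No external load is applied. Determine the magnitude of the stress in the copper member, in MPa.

The copper has the larger α, so on cooling it would change length more than the cast iron if both were free. The rigid plates force a common final length, so the copper is put into tension and the cast iron into compression, with equal and opposite forces P (no external load).
Compatibility of the two members (thermal + elastic change equal): (α₁ − α₂)ΔT = P·[1/(A₁E₁) + 1/(A₂E₂)].
|α₁ − α₂|·ΔT = 6.5×10⁻⁶ × 187 = 0.001216.
1/(A₁E₁) + 1/(A₂E₂) = 1/(1600×115×10³) + 1/(1000×112×10³) = 1.436×10⁻⁸ N⁻¹.
P = 0.001216 / 1.436×10⁻⁸ = 84630 N = 84.63 kN.
σ_{copper} = P/A₁ = 84630/1600 = 52.89 MPa, tensile.

σ ≈ 52.9 MPa (tensile)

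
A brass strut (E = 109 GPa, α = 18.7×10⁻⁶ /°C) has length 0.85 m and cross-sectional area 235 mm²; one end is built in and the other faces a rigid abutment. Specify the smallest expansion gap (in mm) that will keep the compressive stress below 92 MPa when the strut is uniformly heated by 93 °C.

g ≈ 0.761 mm

Free expansion if unrestrained: δ_free = αΔT L = 18.7×10⁻⁶ × 93 × 850 = 1.478 mm.
A stress of 92 MPa corresponds to the wall pushing the strut back by σL/E = 92×850/(109×10³) = 0.7174 mm.
The gap must absorb the remainder: g_min = 1.478 − 0.7174 = 0.7608 mm.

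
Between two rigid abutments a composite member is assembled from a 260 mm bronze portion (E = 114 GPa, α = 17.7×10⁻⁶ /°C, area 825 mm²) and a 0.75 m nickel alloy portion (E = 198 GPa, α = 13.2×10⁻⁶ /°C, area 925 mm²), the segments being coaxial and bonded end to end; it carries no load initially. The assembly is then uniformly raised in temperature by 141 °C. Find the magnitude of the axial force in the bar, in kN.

P ≈ 298 kN (compressive)

If the supports were absent, the total length change would be Σ αᵢΔT Lᵢ = 17.7×10⁻⁶×141×260 + 13.2×10⁻⁶×141×750 = 2.045 mm.
Since the ends are fixed, an axial force P builds up, equal in every segment, with P · Σ Lᵢ/(AᵢEᵢ) = δ_free.
Σ Lᵢ/(AᵢEᵢ) = 260/(825×114×10³) + 750/(925×198×10³) = 6.859×10⁻⁶ mm/N.
So P = 2.045 / 6.859×10⁻⁶ = 298.1 kN, compressive.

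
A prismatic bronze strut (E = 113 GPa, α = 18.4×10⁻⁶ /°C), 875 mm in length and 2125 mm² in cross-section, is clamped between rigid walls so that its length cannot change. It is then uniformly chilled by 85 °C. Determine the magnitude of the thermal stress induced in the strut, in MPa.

With length fixed, the mechanical strain must cancel the thermal strain αΔT = 18.4×10⁻⁶ × 85 = 1564×10⁻⁶.
The stress required to suppress this strain is σ = Eε = 113×10³ × 1564×10⁻⁶ = 176.7 MPa, tensile since the strut is trying to contract.

σ ≈ 177 MPa (tensile)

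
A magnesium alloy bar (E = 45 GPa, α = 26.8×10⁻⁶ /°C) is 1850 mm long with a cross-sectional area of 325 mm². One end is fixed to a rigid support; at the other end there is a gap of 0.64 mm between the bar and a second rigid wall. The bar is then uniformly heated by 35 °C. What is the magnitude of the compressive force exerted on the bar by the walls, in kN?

Free thermal elongation = αΔT L = 26.8×10⁻⁶ × 35 × 1850 = 1.735 mm.
After closing the 0.64 mm clearance, 1.735 − 0.64 = 1.095 mm of expansion remains to be suppressed by the wall.
So σ = E(δ_free − g)/L = 45×10³ × 1.095/1850 = 26.64 MPa.
P = σA = 26.64 × 325 = 8.659 kN.

P ≈ 8.66 kN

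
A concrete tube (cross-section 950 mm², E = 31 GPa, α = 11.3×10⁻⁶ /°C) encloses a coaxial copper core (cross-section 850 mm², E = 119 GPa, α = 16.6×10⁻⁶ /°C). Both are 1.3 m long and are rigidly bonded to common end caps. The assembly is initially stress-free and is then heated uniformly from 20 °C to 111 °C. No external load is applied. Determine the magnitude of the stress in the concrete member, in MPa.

Both members must finish at the same length. With the larger α, the copper tends to over-expand; the plates restrain it, putting the copper in compression and the concrete in tension. With no external load the two internal forces are equal and opposite, magnitude P.
Setting the final lengths equal and cancelling L: (α₁ − α₂)ΔT = P/(A₁E₁) + P/(A₂E₂).
|α₁ − α₂|·ΔT = 5.3×10⁻⁶ × 91 = 0.0004823.
1/(A₁E₁) + 1/(A₂E₂) = 1/(950×31×10³) + 1/(850×119×10³) = 4.384×10⁻⁸ N⁻¹.
P = 0.0004823 / 4.384×10⁻⁸ = 11000 N = 11 kN.
σ_{concrete} = P/A₁ = 11000/950 = 11.58 MPa, tensile.

σ ≈ 11.6 MPa (tensile)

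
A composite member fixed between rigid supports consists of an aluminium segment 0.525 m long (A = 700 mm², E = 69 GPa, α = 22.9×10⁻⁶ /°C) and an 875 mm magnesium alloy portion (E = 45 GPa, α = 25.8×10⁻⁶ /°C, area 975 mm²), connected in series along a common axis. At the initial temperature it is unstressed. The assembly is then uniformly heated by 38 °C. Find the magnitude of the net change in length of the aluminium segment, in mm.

If the supports were absent, the total length change would be Σ αᵢΔT Lᵢ = 22.9×10⁻⁶×38×525 + 25.8×10⁻⁶×38×875 = 1.315 mm.
Since the ends are fixed, an axial force P builds up, equal in every segment, with P · Σ Lᵢ/(AᵢEᵢ) = δ_free.
Σ Lᵢ/(AᵢEᵢ) = 525/(700×69×10³) + 875/(975×45×10³) = 3.081×10⁻⁵ mm/N.
So P = 1.315 / 3.081×10⁻⁵ = 42.67 kN, compressive.
For the aluminium segment, free thermal change = 22.9×10⁻⁶×38×525 = 0.4569 mm and elastic change from P = 42670×525/(700×69×10³) = 0.4638 mm; these oppose, so the net change is 0.00693 mm (segment shortens).

|ΔL| ≈ 0.00693 mm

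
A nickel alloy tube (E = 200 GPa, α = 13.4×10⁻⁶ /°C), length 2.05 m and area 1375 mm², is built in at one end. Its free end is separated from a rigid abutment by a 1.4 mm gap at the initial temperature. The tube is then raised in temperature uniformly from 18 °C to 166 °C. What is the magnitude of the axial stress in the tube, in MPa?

σ ≈ 260 MPa (compressive)

Unrestrained expansion: δ_free = αΔT L = 13.4×10⁻⁶ × 148 × 2050 = 4.066 mm.
This exceeds the 1.4 mm gap, so the wall pushes back. The portion of expansion that must be recovered elastically is δ_free − gap = 4.066 − 1.4 = 2.666 mm.
So σ = E(δ_free − g)/L = 200×10³ × 2.666/2050 = 260.1 MPa.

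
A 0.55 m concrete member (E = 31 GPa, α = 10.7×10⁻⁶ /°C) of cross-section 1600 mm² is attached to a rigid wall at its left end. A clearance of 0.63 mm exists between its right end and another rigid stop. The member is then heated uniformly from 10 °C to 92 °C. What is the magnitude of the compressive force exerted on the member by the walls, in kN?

Free thermal elongation = αΔT L = 10.7×10⁻⁶ × 82 × 550 = 0.4826 mm.
Since δ_free = 0.483 mm is less than the 0.63 mm gap, the member never touches the wall. No axial force develops.

P ≈ 0 kN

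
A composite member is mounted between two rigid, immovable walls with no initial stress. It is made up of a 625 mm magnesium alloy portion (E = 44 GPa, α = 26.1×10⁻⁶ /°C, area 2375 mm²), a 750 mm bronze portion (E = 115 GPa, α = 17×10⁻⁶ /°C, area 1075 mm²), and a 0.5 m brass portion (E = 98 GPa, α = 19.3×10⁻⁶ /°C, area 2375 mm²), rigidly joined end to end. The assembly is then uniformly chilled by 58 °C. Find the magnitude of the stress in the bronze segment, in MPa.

σ ≈ 147 MPa (tensile)

Free thermal contraction of the whole bar: Σ αᵢΔT Lᵢ = 26.1×10⁻⁶×58×625 + 17×10⁻⁶×58×750 + 19.3×10⁻⁶×58×500 = 2.245 mm.
Since the ends are fixed, an axial force P builds up, equal in every segment, with P · Σ Lᵢ/(AᵢEᵢ) = δ_free.
The series flexibility is Σ Lᵢ/(AᵢEᵢ) = 625/(2375×44×10³) + 750/(1075×115×10³) + 500/(2375×98×10³) = 1.42×10⁻⁵ mm/N.
So P = 2.245 / 1.42×10⁻⁵ = 158.2 kN, tensile.
σ_{bronze} = P / A = 158200 / 1075 = 147.1 MPa.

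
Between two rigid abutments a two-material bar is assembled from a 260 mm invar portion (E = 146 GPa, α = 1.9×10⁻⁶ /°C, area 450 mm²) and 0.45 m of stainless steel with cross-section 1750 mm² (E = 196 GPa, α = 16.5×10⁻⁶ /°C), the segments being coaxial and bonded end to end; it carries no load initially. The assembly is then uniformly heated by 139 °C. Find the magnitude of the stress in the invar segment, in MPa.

Free thermal expansion of the whole bar: Σ αᵢΔT Lᵢ = 1.9×10⁻⁶×139×260 + 16.5×10⁻⁶×139×450 = 1.101 mm.
The walls prevent any net length change, so an axial force P (same in every segment) develops. Compatibility: P · Σ Lᵢ/(AᵢEᵢ) = δ_free.
The series flexibility is Σ Lᵢ/(AᵢEᵢ) = 260/(450×146×10³) + 450/(1750×196×10³) = 5.269×10⁻⁶ mm/N.
P = 1.101 / 5.269×10⁻⁶ = 208900 N = 208.9 kN, compressive.
σ_{invar} = P / A = 208900 / 450 = 464.2 MPa.

σ ≈ 464 MPa (compressive)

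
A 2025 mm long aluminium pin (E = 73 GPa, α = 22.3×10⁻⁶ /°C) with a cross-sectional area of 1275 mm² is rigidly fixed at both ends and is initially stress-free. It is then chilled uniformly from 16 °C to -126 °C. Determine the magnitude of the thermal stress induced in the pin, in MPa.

With length fixed, the mechanical strain must cancel the thermal strain αΔT = 22.3×10⁻⁶ × 142 = 3166.6×10⁻⁶.
The stress required to suppress this strain is σ = Eε = 73×10³ × 3166.6×10⁻⁶ = 231.2 MPa, tensile since the pin is trying to contract.

σ ≈ 231 MPa (tensile)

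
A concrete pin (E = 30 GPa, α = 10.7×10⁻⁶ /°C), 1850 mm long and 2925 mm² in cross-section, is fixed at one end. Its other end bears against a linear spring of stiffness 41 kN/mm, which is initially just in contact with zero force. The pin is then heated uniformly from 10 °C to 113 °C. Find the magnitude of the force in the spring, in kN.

The unrestrained thermal change is αΔT L = 10.7×10⁻⁶ × 103 × 1850 = 2.039 mm.
Let P be the compressive force at the spring. The pin shortens elastically by PL/(AE) and the spring compresses by P/k; together these equal δ_free.
P [ L/(AE) + 1/k ] = δ_free → P [ 1850/(2925×30×10³) + 1/(41×10³) ] = 2.039.
P = 2.039 / 4.547×10⁻⁵ = 44840 N.

P ≈ 44.8 kN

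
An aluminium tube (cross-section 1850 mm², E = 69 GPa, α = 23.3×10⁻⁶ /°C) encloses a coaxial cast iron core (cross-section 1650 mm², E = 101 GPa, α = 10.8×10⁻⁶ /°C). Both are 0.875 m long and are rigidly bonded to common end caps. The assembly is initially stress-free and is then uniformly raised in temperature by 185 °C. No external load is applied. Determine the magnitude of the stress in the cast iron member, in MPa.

Equilibrium of a rigid end plate with no external load gives equal and opposite internal forces ±P in the two members. Since α_{aluminium} > α_{cast iron}, heating drives the aluminium into compression and the cast iron into tension.
Equating the net (thermal + elastic) strains gives |α₁ − α₂|·ΔT = P·[1/(A₁E₁) + 1/(A₂E₂)].
|α₁ − α₂|·ΔT = 12.5×10⁻⁶ × 185 = 0.002312.
1/(A₁E₁) + 1/(A₂E₂) = 1/(1850×69×10³) + 1/(1650×101×10³) = 1.383×10⁻⁸ N⁻¹.
P = 0.002312 / 1.383×10⁻⁸ = 167200 N = 167.2 kN.
σ_{cast iron} = P/A₂ = 167200/1650 = 101.3 MPa, tensile.

σ ≈ 101 MPa (tensile)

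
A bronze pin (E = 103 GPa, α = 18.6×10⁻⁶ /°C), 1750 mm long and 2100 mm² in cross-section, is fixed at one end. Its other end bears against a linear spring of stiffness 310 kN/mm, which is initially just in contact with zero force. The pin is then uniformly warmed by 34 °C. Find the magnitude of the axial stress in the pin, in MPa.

σ ≈ 46.6 MPa (compressive)

The unrestrained thermal change is αΔT L = 18.6×10⁻⁶ × 34 × 1750 = 1.107 mm.
With a force P in the spring, the elastic change of the pin is PL/(AE) and that of the spring is P/k; compatibility requires their sum to equal δ_free.
P [ L/(AE) + 1/k ] = δ_free → P [ 1750/(2100×103×10³) + 1/(310×10³) ] = 1.107.
P = 1.107 / 1.132×10⁻⁵ = 97800 N.
σ = P/A = 97800/2100 = 46.57 MPa.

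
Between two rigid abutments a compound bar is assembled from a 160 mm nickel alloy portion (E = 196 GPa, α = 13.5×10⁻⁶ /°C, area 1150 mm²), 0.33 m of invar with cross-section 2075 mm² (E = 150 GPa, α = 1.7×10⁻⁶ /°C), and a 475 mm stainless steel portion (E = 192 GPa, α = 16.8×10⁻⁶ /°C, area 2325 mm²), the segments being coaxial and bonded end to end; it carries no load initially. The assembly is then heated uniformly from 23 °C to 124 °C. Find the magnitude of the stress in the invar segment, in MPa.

Free thermal expansion of the whole bar: Σ αᵢΔT Lᵢ = 13.5×10⁻⁶×101×160 + 1.7×10⁻⁶×101×330 + 16.8×10⁻⁶×101×475 = 1.081 mm.
Since the ends are fixed, an axial force P builds up, equal in every segment, with P · Σ Lᵢ/(AᵢEᵢ) = δ_free.
The series flexibility is Σ Lᵢ/(AᵢEᵢ) = 160/(1150×196×10³) + 330/(2075×150×10³) + 475/(2325×192×10³) = 2.834×10⁻⁶ mm/N.
So P = 1.081 / 2.834×10⁻⁶ = 381.3 kN, compressive.
σ_{invar} = P / A = 381300 / 2075 = 183.8 MPa.

σ ≈ 184 MPa (compressive)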